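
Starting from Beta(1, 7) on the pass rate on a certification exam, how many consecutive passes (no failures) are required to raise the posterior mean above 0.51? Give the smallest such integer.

After k passes and 0 failures the posterior is Beta(1+k, 7), with mean (1+k)/(1+7+k).
Set (1+k)/(8+k) > 0.51 and solve: k > (0.51·8 − 1)/(1 − 0.51) = 6.286.
The smallest integer exceeding 6.286 is 7, and checking k=7: (8)/(15) = 0.5333 > 0.51.

k = 7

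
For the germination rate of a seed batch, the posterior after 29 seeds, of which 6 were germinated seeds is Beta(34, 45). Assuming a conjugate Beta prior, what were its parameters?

Beta(28, 22)

Under Beta–binomial conjugacy the posterior parameters are (α+s, β+f).
Subtract the data counts: 34−6=28, 45−23=22.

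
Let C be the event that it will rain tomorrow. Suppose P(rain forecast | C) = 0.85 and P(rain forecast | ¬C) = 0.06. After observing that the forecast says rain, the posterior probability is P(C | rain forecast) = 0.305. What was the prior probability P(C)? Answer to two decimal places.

Bayes' rule in odds form gives O(C|E) = O(C)·[P(E|C)/P(E|¬C)], hence O(C) = O(C|E)/LR.
Posterior odds = 0.305/(1−0.305) = 0.4388. LR = 0.85/0.06 = 14.1667.
Prior odds = 0.4388/14.1667 = 0.0310, so P(C) = 0.0310/(1+0.0310) ≈ 0.03.

P(C) = 0.03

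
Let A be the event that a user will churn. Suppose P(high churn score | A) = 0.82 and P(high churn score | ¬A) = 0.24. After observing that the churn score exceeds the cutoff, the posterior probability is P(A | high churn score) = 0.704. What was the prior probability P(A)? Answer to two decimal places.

P(A) = 0.41

In odds form, posterior odds = prior odds × likelihood ratio, so prior odds = posterior odds ÷ LR.
Posterior odds = 0.704/(1−0.704) = 2.3784. LR = 0.82/0.24 = 3.4167.
Prior odds = 2.3784/3.4167 = 0.6961, so P(A) = 0.6961/(1+0.6961) ≈ 0.41.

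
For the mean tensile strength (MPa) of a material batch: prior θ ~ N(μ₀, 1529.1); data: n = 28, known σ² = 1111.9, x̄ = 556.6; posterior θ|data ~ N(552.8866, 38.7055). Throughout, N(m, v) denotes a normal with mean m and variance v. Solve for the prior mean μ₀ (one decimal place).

μ₀ = 409.9

With known observation variance, the Normal–Normal posterior has precision τ_n = τ₀ + n/σ² and mean μ_n = (τ₀μ₀ + (n/σ²)x̄)/τ_n.
Here τ₀ = 1/1529.1 = 0.000654 and τ_data = 28/1111.9 = 0.025182, so τ_n = 0.025836.
Rearranging for μ₀: μ₀ = (μ_n·τ_n − τ_data·x̄)/τ₀ = (552.8866·0.025836 − 0.025182·556.6) / 0.000654 = 0.268077/0.000654 ≈ 409.9.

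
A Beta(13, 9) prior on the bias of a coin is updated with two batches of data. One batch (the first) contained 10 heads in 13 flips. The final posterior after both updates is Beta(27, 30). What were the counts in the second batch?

4 heads and 18 tails

Because Beta–binomial updating is additive in the counts, the combined data contributed (α_post−α_prior, β_post−β_prior) successes and failures.
Total across both batches: 27−13=14 heads, 30−9=21 tails.
Subtract the first batch: 14−10=4 heads and 21−3=18 tails.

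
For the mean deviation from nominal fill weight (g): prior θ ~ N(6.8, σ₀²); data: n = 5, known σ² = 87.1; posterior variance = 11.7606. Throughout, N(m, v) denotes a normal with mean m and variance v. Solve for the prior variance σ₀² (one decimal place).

σ₀² = 36.2

For the Normal–Normal model with known σ², precisions add: τ_n = τ₀ + n/σ².
So 1/σ₀² = 1/11.7606 − 5/87.1 = 0.085030 − 0.057405 = 0.027625.
Hence σ₀² = 1/0.027625 ≈ 36.2.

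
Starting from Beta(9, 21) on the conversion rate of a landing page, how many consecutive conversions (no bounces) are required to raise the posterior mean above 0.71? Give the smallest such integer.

k = 43

After k conversions and 0 bounces the posterior is Beta(9+k, 21), with mean (9+k)/(9+21+k).
Set (9+k)/(30+k) > 0.71 and solve: k > (0.71·30 − 9)/(1 − 0.71) = 42.414.
The smallest integer exceeding 42.414 is 43.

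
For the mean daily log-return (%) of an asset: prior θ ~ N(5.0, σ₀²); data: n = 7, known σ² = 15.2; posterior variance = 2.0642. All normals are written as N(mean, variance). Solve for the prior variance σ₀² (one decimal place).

σ₀² = 41.8

For the Normal–Normal model with known σ², precisions add: τ_n = τ₀ + n/σ².
So 1/σ₀² = 1/2.0642 − 7/15.2 = 0.484449 − 0.460526 = 0.023923.
Hence σ₀² = 1/0.023923 ≈ 41.8.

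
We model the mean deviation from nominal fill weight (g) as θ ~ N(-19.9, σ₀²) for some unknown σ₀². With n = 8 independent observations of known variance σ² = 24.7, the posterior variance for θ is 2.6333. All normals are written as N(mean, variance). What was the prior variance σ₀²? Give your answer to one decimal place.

σ₀² = 17.9

Posterior precision equals prior precision plus data precision: 1/σ_n² = 1/σ₀² + n/σ².
So 1/σ₀² = 1/2.6333 − 8/24.7 = 0.379752 − 0.323887 = 0.055865.
Hence σ₀² = 1/0.055865 ≈ 17.9.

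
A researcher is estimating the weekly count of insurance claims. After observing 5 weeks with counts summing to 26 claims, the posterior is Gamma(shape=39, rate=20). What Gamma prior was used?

Gamma–Poisson conjugacy: posterior shape = α + Σxᵢ, posterior rate = β + n.
So α = 39 − 26 = 13 and β = 20 − 5 = 15.

Gamma(shape=13, rate=15)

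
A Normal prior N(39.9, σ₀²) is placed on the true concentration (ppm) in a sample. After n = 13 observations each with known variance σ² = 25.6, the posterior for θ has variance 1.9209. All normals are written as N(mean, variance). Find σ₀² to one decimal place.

Posterior precision equals prior precision plus data precision: 1/σ_n² = 1/σ₀² + n/σ².
So 1/σ₀² = 1/1.9209 − 13/25.6 = 0.520589 − 0.507812 = 0.012777.
Hence σ₀² = 1/0.012777 ≈ 78.3.

σ₀² = 78.3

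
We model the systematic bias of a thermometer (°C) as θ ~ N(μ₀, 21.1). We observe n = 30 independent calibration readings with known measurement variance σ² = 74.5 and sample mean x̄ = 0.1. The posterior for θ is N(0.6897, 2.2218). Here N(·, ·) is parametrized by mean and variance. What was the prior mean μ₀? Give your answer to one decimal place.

The posterior mean is a precision-weighted average: μ_n = (τ₀μ₀ + τ_data·x̄)/(τ₀+τ_data), with τ₀=1/σ₀² and τ_data=n/σ².
Here τ₀ = 1/21.1 = 0.047393 and τ_data = 30/74.5 = 0.402685, so τ_n = 0.450078.
Rearranging for μ₀: μ₀ = (μ_n·τ_n − τ_data·x̄)/τ₀ = (0.6897·0.450078 − 0.402685·0.1) / 0.047393 = 0.270150/0.047393 ≈ 5.7.

μ₀ = 5.7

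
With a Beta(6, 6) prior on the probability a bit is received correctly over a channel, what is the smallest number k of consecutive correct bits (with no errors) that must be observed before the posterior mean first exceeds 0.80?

After k correct bits and 0 errors the posterior is Beta(6+k, 6), with mean (6+k)/(6+6+k).
Set (6+k)/(12+k) > 0.80 and solve: k > (0.80·12 − 6)/(1 − 0.80) = 18.000.
The smallest integer exceeding 18.000 is 19, and checking k=19: (25)/(31) = 0.8065 > 0.80.

k = 19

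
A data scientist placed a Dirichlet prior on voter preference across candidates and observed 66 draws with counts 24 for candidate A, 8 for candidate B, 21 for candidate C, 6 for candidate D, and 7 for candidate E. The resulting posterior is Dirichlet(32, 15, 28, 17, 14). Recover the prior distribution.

For a Dirichlet(α) prior with multinomial counts c, the posterior is Dirichlet(α + c) componentwise.
Subtract each count from the matching posterior parameter: 32−24=8, 15−8=7, 28−21=7, 17−6=11, 14−7=7.

Dirichlet(8, 7, 7, 11, 7)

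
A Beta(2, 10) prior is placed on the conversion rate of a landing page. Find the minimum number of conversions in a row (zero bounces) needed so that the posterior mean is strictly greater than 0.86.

k = 60

After k conversions and 0 bounces the posterior is Beta(2+k, 10), with mean (2+k)/(2+10+k).
Set (2+k)/(12+k) > 0.86 and solve: k > (0.86·12 − 2)/(1 − 0.86) = 59.429.
The smallest integer exceeding 59.429 is 60, and checking k=60: (62)/(72) = 0.8611 > 0.86.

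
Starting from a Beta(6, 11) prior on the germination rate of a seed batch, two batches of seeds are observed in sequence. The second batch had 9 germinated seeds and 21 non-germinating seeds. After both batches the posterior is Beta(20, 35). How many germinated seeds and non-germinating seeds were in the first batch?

Sequential conjugate updates are equivalent to a single update on the pooled data, so total successes = posterior α − prior α and total failures = posterior β − prior β.
Total across both batches: 20−6=14 germinated seeds, 35−11=24 non-germinating seeds.
Subtract the second batch: 14−9=5 germinated seeds and 24−21=3 non-germinating seeds.

5 germinated seeds and 3 non-germinating seeds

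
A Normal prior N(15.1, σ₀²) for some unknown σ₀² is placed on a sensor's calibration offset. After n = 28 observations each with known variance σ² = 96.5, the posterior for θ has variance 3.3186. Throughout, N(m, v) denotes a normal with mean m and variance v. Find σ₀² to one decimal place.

σ₀² = 89.5

Posterior precision equals prior precision plus data precision: 1/σ_n² = 1/σ₀² + n/σ².
So 1/σ₀² = 1/3.3186 − 28/96.5 = 0.301332 − 0.290155 = 0.011177.
Hence σ₀² = 1/0.011177 ≈ 89.5.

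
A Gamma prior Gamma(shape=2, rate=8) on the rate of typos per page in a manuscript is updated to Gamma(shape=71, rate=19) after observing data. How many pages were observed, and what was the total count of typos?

n = 11 pages with total 69 typos

A Gamma(α, β) prior (rate parametrization) on a Poisson rate with n observations summing to S gives posterior Gamma(α+S, β+n).
Matching: Σxᵢ = 71 − 2 = 69 and n = 19 − 8 = 11.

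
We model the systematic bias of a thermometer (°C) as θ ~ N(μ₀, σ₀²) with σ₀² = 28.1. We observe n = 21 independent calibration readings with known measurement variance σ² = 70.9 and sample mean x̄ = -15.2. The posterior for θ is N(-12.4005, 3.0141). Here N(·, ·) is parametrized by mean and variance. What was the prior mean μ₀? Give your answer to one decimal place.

μ₀ = 10.9

The posterior mean is a precision-weighted average: μ_n = (τ₀μ₀ + τ_data·x̄)/(τ₀+τ_data), with τ₀=1/σ₀² and τ_data=n/σ².
Here τ₀ = 1/28.1 = 0.035587 and τ_data = 21/70.9 = 0.296192, so τ_n = 0.331779.
Rearranging for μ₀: μ₀ = (μ_n·τ_n − τ_data·x̄)/τ₀ = (-12.4005·0.331779 − 0.296192·-15.2) / 0.035587 = 0.387893/0.035587 ≈ 10.9.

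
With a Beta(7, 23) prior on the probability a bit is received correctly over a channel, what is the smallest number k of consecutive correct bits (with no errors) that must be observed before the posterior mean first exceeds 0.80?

After k correct bits and 0 errors the posterior is Beta(7+k, 23), with mean (7+k)/(7+23+k).
Set (7+k)/(30+k) > 0.80 and solve: k > (0.80·30 − 7)/(1 − 0.80) = 85.000.
The smallest integer exceeding 85.000 is 86, and checking k=86: (93)/(116) = 0.8017 > 0.80.

k = 86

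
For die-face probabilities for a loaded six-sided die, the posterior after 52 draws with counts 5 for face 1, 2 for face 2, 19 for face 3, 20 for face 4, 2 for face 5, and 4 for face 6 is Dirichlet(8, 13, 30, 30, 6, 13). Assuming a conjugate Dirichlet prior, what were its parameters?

For a Dirichlet(α) prior with multinomial counts c, the posterior is Dirichlet(α + c) componentwise.
Subtract each count from the matching posterior parameter: 8−5=3, 13−2=11, 30−19=11, 30−20=10, 6−2=4, 13−4=9.

Dirichlet(3, 11, 11, 10, 4, 9)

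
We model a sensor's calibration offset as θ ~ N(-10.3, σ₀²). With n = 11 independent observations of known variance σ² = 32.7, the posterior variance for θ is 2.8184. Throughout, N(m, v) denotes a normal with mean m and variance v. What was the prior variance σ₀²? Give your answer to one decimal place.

σ₀² = 54.3

For the Normal–Normal model with known σ², precisions add: τ_n = τ₀ + n/σ².
So 1/σ₀² = 1/2.8184 − 11/32.7 = 0.354811 − 0.336391 = 0.018420.
Hence σ₀² = 1/0.018420 ≈ 54.3.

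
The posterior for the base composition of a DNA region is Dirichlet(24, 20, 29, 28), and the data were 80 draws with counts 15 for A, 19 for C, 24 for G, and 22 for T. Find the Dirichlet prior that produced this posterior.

For a Dirichlet(α) prior with multinomial counts c, the posterior is Dirichlet(α + c) componentwise.
Subtract each count from the matching posterior parameter: 24−15=9, 20−19=1, 29−24=5, 28−22=6.

Dirichlet(9, 1, 5, 6)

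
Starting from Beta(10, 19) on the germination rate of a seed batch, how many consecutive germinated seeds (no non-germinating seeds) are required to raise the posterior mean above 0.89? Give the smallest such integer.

After k germinated seeds and 0 non-germinating seeds the posterior is Beta(10+k, 19), with mean (10+k)/(10+19+k).
Set (10+k)/(29+k) > 0.89 and solve: k > (0.89·29 − 10)/(1 − 0.89) = 143.727.
The smallest integer exceeding 143.727 is 144.

k = 144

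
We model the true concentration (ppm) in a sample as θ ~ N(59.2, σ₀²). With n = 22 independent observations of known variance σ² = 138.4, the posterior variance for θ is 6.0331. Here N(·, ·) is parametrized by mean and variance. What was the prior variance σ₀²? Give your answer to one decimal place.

σ₀² = 147.2

Posterior precision equals prior precision plus data precision: 1/σ_n² = 1/σ₀² + n/σ².
So 1/σ₀² = 1/6.0331 − 22/138.4 = 0.165752 − 0.158960 = 0.006792.
Hence σ₀² = 1/0.006792 ≈ 147.2.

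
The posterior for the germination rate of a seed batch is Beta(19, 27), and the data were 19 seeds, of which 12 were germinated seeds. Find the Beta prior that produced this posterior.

Beta is conjugate to the binomial likelihood: posterior = Beta(a+s, b+f).
So a = 19 − 12 = 7 and b = 27 − 7 = 20.

Beta(7, 20)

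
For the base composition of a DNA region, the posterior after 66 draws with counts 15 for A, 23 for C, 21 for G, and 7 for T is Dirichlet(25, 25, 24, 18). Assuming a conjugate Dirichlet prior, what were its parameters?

Dirichlet(10, 2, 3, 11)

For a Dirichlet(α) prior with multinomial counts c, the posterior is Dirichlet(α + c) componentwise.
Subtract each count from the matching posterior parameter: 25−15=10, 25−23=2, 24−21=3, 18−7=11.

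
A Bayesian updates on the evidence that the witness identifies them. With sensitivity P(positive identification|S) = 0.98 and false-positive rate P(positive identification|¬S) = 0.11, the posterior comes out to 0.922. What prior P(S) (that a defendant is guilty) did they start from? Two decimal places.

P(S) = 0.57

Bayes' rule in odds form gives O(S|E) = O(S)·[P(E|S)/P(E|¬S)], hence O(S) = O(S|E)/LR.
Posterior odds = 0.922/(1−0.922) = 11.8205. LR = 0.98/0.11 = 8.9091.
Prior odds = 11.8205/8.9091 = 1.3268, so P(S) = 1.3268/(1+1.3268) ≈ 0.57.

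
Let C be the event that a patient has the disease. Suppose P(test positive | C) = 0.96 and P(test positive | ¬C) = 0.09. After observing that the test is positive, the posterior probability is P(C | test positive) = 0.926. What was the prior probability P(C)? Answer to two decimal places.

In odds form, posterior odds = prior odds × likelihood ratio, so prior odds = posterior odds ÷ LR.
Posterior odds = 0.926/(1−0.926) = 12.5135. LR = 0.96/0.09 = 10.6667.
Prior odds = 12.5135/10.6667 = 1.1731, so P(C) = 1.1731/(1+1.1731) ≈ 0.54.

P(C) = 0.54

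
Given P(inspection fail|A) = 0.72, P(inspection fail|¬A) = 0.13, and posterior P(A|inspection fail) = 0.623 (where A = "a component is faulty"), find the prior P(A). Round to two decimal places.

P(A) = 0.23

In odds form, posterior odds = prior odds × likelihood ratio, so prior odds = posterior odds ÷ LR.
Posterior odds = 0.623/(1−0.623) = 1.6525. LR = 0.72/0.13 = 5.5385.
Prior odds = 1.6525/5.5385 = 0.2984, so P(A) = 0.2984/(1+0.2984) ≈ 0.23.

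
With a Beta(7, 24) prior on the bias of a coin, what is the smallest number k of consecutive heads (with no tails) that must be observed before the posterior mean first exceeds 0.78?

k = 79

After k heads and 0 tails the posterior is Beta(7+k, 24), with mean (7+k)/(7+24+k).
Set (7+k)/(31+k) > 0.78 and solve: k > (0.78·31 − 7)/(1 − 0.78) = 78.091.
The smallest integer exceeding 78.091 is 79.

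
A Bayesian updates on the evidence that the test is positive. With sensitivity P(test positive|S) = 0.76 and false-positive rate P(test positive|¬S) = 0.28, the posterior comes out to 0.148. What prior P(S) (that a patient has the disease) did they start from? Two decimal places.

P(S) = 0.06

Bayes' rule in odds form gives O(S|E) = O(S)·[P(E|S)/P(E|¬S)], hence O(S) = O(S|E)/LR.
Posterior odds = 0.148/(1−0.148) = 0.1737. LR = 0.76/0.28 = 2.7143.
Prior odds = 0.1737/2.7143 = 0.0640, so P(S) = 0.0640/(1+0.0640) ≈ 0.06.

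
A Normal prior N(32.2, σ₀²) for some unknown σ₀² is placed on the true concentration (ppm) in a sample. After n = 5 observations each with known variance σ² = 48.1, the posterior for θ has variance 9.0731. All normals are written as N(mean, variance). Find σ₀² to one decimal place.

σ₀² = 159.6

Posterior precision equals prior precision plus data precision: 1/σ_n² = 1/σ₀² + n/σ².
So 1/σ₀² = 1/9.0731 − 5/48.1 = 0.110216 − 0.103950 = 0.006266.
Hence σ₀² = 1/0.006266 ≈ 159.6.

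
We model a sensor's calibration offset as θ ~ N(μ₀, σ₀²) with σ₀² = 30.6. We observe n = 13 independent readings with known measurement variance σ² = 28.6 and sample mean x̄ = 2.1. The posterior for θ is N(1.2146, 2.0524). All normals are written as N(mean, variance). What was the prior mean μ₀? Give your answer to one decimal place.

The posterior mean is a precision-weighted average: μ_n = (τ₀μ₀ + τ_data·x̄)/(τ₀+τ_data), with τ₀=1/σ₀² and τ_data=n/σ².
Here τ₀ = 1/30.6 = 0.032680 and τ_data = 13/28.6 = 0.454545, so τ_n = 0.487225.
Rearranging for μ₀: μ₀ = (μ_n·τ_n − τ_data·x̄)/τ₀ = (1.2146·0.487225 − 0.454545·2.1) / 0.032680 = -0.362761/0.032680 ≈ -11.1.

μ₀ = -11.1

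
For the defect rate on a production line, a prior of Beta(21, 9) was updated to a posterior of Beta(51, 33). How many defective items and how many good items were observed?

Under Beta–binomial conjugacy the posterior parameters are (a+s, b+f).
So s = 51 − 21 = 30 and f = 33 − 9 = 24.

30 defective items and 24 good items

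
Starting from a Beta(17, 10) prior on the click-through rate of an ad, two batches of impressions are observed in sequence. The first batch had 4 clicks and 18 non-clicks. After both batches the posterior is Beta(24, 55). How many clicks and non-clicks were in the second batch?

3 clicks and 27 non-clicks

Because Beta–binomial updating is additive in the counts, the combined data contributed (α_post−α_prior, β_post−β_prior) successes and failures.
Total across both batches: 24−17=7 clicks, 55−10=45 non-clicks.
Subtract the first batch: 7−4=3 clicks and 45−18=27 non-clicks.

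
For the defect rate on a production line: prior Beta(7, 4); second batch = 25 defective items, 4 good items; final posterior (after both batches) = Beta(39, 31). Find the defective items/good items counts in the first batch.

7 defective items and 23 good items

Because Beta–binomial updating is additive in the counts, the combined data contributed (α_post−α_prior, β_post−β_prior) successes and failures.
Total across both batches: 39−7=32 defective items, 31−4=27 good items.
Subtract the second batch: 32−25=7 defective items and 27−4=23 good items.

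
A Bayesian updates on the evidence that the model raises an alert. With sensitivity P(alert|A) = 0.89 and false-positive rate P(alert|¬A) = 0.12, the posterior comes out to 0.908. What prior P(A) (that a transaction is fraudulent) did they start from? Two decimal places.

P(A) = 0.57

In odds form, posterior odds = prior odds × likelihood ratio, so prior odds = posterior odds ÷ LR.
Posterior odds = 0.908/(1−0.908) = 9.8696. LR = 0.89/0.12 = 7.4167.
Prior odds = 9.8696/7.4167 = 1.3307, so P(A) = 1.3307/(1+1.3307) ≈ 0.57.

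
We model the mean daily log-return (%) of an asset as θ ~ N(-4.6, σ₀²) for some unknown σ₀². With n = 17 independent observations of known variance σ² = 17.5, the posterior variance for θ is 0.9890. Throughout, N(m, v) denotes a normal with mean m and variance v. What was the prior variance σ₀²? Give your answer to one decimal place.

For the Normal–Normal model with known σ², precisions add: τ_n = τ₀ + n/σ².
So 1/σ₀² = 1/0.9890 − 17/17.5 = 1.011122 − 0.971429 = 0.039693.
Hence σ₀² = 1/0.039693 ≈ 25.2.

σ₀² = 25.2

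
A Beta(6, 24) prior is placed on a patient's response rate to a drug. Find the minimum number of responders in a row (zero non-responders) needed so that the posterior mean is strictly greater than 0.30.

k = 5

After k responders and 0 non-responders the posterior is Beta(6+k, 24), with mean (6+k)/(6+24+k).
Set (6+k)/(30+k) > 0.30 and solve: k > (0.30·30 − 6)/(1 − 0.30) = 4.286.
The smallest integer exceeding 4.286 is 5, and checking k=5: (11)/(35) = 0.3143 > 0.30.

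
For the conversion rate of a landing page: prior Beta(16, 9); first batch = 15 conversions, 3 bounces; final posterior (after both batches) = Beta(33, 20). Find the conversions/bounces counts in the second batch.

Sequential conjugate updates are equivalent to a single update on the pooled data, so total successes = posterior α − prior α and total failures = posterior β − prior β.
Total across both batches: 33−16=17 conversions, 20−9=11 bounces.
Subtract the first batch: 17−15=2 conversions and 11−3=8 bounces.

2 conversions and 8 bounces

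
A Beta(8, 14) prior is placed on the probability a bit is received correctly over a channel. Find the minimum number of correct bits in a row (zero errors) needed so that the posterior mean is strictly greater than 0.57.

k = 11

After k correct bits and 0 errors the posterior is Beta(8+k, 14), with mean (8+k)/(8+14+k).
Set (8+k)/(22+k) > 0.57 and solve: k > (0.57·22 − 8)/(1 − 0.57) = 10.558.
The smallest integer exceeding 10.558 is 11, and checking k=11: (19)/(33) = 0.5758 > 0.57.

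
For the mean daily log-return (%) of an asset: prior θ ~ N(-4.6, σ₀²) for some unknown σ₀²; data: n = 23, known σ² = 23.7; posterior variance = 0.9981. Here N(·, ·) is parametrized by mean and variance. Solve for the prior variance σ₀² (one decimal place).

σ₀² = 31.8

For the Normal–Normal model with known σ², precisions add: τ_n = τ₀ + n/σ².
So 1/σ₀² = 1/0.9981 − 23/23.7 = 1.001904 − 0.970464 = 0.031440.
Hence σ₀² = 1/0.031440 ≈ 31.8.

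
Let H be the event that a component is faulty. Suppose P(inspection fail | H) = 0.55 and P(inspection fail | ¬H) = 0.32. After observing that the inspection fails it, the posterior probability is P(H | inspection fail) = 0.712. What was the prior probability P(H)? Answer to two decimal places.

In odds form, posterior odds = prior odds × likelihood ratio, so prior odds = posterior odds ÷ LR.
Posterior odds = 0.712/(1−0.712) = 2.4722. LR = 0.55/0.32 = 1.7188.
Prior odds = 2.4722/1.7188 = 1.4383, so P(H) = 1.4383/(1+1.4383) ≈ 0.59.

P(H) = 0.59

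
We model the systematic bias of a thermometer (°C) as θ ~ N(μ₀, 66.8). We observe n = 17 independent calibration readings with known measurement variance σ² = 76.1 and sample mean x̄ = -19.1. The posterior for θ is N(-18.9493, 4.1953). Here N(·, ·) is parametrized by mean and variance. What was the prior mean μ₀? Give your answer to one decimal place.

The posterior mean is a precision-weighted average: μ_n = (τ₀μ₀ + τ_data·x̄)/(τ₀+τ_data), with τ₀=1/σ₀² and τ_data=n/σ².
Here τ₀ = 1/66.8 = 0.014970 and τ_data = 17/76.1 = 0.223390, so τ_n = 0.238360.
Rearranging for μ₀: μ₀ = (μ_n·τ_n − τ_data·x̄)/τ₀ = (-18.9493·0.238360 − 0.223390·-19.1) / 0.014970 = -0.250006/0.014970 ≈ -16.7.

μ₀ = -16.7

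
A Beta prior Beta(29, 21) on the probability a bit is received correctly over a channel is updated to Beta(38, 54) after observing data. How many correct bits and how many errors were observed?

9 correct bits and 33 errors

Under Beta–binomial conjugacy the posterior parameters are (α+s, β+f).
Match parameters: s=38−29=9, f=54−21=33.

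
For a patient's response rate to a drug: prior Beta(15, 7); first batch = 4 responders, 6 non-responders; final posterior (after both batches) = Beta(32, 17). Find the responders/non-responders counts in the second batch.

Because Beta–binomial updating is additive in the counts, the combined data contributed (α_post−α_prior, β_post−β_prior) successes and failures.
Total across both batches: 32−15=17 responders, 17−7=10 non-responders.
Subtract the first batch: 17−4=13 responders and 10−6=4 non-responders.

13 responders and 4 non-responders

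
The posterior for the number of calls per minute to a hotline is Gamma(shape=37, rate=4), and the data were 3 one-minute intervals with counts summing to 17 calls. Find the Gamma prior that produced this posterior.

Gamma(shape=20, rate=1)

A Gamma(α, β) prior (rate parametrization) on a Poisson rate with n observations summing to S gives posterior Gamma(α+S, β+n).
So α = 37 − 17 = 20 and β = 4 − 3 = 1.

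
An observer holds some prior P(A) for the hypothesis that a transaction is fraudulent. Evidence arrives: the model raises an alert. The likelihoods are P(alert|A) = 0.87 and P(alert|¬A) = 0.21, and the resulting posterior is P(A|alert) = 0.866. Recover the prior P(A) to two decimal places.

Bayes' rule in odds form gives O(A|E) = O(A)·[P(E|A)/P(E|¬A)], hence O(A) = O(A|E)/LR.
Posterior odds = 0.866/(1−0.866) = 6.4627. LR = 0.87/0.21 = 4.1429.
Prior odds = 6.4627/4.1429 = 1.5599, so P(A) = 1.5599/(1+1.5599) ≈ 0.61.

P(A) = 0.61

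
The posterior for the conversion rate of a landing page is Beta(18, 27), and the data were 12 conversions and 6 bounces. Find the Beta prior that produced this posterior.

Under Beta–binomial conjugacy the posterior parameters are (α+s, β+f).
Subtract the data counts: 18−12=6, 27−6=21.

Beta(6, 21)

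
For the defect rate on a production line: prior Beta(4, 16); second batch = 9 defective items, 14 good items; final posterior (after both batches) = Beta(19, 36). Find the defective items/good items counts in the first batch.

Sequential conjugate updates are equivalent to a single update on the pooled data, so total successes = posterior α − prior α and total failures = posterior β − prior β.
Total across both batches: 19−4=15 defective items, 36−16=20 good items.
Subtract the second batch: 15−9=6 defective items and 20−14=6 good items.

6 defective items and 6 good items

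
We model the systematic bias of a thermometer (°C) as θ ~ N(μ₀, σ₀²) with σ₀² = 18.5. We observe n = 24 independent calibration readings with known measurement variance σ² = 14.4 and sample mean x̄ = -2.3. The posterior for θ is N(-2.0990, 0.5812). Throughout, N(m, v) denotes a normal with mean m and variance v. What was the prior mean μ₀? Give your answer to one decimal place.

With known observation variance, the Normal–Normal posterior has precision τ_n = τ₀ + n/σ² and mean μ_n = (τ₀μ₀ + (n/σ²)x̄)/τ_n.
Here τ₀ = 1/18.5 = 0.054054 and τ_data = 24/14.4 = 1.666667, so τ_n = 1.720721.
Rearranging for μ₀: μ₀ = (μ_n·τ_n − τ_data·x̄)/τ₀ = (-2.0990·1.720721 − 1.666667·-2.3) / 0.054054 = 0.221541/0.054054 ≈ 4.1.

μ₀ = 4.1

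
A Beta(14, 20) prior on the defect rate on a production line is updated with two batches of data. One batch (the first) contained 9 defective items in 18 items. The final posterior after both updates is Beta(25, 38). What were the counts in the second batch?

Because Beta–binomial updating is additive in the counts, the combined data contributed (α_post−α_prior, β_post−β_prior) successes and failures.
Total across both batches: 25−14=11 defective items, 38−20=18 good items.
Subtract the first batch: 11−9=2 defective items and 18−9=9 good items.

2 defective items and 9 good items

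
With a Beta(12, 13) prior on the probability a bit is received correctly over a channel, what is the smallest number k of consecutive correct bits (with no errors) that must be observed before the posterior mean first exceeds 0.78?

k = 35

After k correct bits and 0 errors the posterior is Beta(12+k, 13), with mean (12+k)/(12+13+k).
Set (12+k)/(25+k) > 0.78 and solve: k > (0.78·25 − 12)/(1 − 0.78) = 34.091.
The smallest integer exceeding 34.091 is 35, and checking k=35: (47)/(60) = 0.7833 > 0.78.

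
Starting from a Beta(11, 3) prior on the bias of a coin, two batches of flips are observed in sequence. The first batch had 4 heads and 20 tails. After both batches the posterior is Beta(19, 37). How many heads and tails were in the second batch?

Sequential conjugate updates are equivalent to a single update on the pooled data, so total successes = posterior α − prior α and total failures = posterior β − prior β.
Total across both batches: 19−11=8 heads, 37−3=34 tails.
Subtract the first batch: 8−4=4 heads and 34−20=14 tails.

4 heads and 14 tails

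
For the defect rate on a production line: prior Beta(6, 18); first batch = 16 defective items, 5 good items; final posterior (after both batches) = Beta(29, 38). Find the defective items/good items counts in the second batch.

7 defective items and 15 good items

Sequential conjugate updates are equivalent to a single update on the pooled data, so total successes = posterior α − prior α and total failures = posterior β − prior β.
Total across both batches: 29−6=23 defective items, 38−18=20 good items.
Subtract the first batch: 23−16=7 defective items and 20−5=15 good items.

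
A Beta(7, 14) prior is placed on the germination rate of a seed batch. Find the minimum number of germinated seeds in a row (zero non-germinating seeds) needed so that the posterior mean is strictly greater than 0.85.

k = 73

After k germinated seeds and 0 non-germinating seeds the posterior is Beta(7+k, 14), with mean (7+k)/(7+14+k).
Set (7+k)/(21+k) > 0.85 and solve: k > (0.85·21 − 7)/(1 − 0.85) = 72.333.
The smallest integer exceeding 72.333 is 73, and checking k=73: (80)/(94) = 0.8511 > 0.85.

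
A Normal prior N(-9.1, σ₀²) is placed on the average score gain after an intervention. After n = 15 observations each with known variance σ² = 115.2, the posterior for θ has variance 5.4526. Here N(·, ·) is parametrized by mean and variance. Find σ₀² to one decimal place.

For the Normal–Normal model with known σ², precisions add: τ_n = τ₀ + n/σ².
So 1/σ₀² = 1/5.4526 − 15/115.2 = 0.183399 − 0.130208 = 0.053191.
Hence σ₀² = 1/0.053191 ≈ 18.8.

σ₀² = 18.8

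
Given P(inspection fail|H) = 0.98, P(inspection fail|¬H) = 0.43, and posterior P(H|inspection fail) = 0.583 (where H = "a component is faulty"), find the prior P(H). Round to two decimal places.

In odds form, posterior odds = prior odds × likelihood ratio, so prior odds = posterior odds ÷ LR.
Posterior odds = 0.583/(1−0.583) = 1.3981. LR = 0.98/0.43 = 2.2791.
Prior odds = 1.3981/2.2791 = 0.6134, so P(H) = 0.6134/(1+0.6134) ≈ 0.38.

P(H) = 0.38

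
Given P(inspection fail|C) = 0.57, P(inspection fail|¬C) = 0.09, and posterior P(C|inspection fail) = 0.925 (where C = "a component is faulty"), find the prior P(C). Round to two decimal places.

P(C) = 0.66

In odds form, posterior odds = prior odds × likelihood ratio, so prior odds = posterior odds ÷ LR.
Posterior odds = 0.925/(1−0.925) = 12.3333. LR = 0.57/0.09 = 6.3333.
Prior odds = 12.3333/6.3333 = 1.9474, so P(C) = 1.9474/(1+1.9474) ≈ 0.66.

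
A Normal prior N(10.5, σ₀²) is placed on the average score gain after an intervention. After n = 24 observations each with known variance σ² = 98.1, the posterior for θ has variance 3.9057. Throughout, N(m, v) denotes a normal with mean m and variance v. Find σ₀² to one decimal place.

σ₀² = 87.8

Posterior precision equals prior precision plus data precision: 1/σ_n² = 1/σ₀² + n/σ².
So 1/σ₀² = 1/3.9057 − 24/98.1 = 0.256036 − 0.244648 = 0.011388.
Hence σ₀² = 1/0.011388 ≈ 87.8.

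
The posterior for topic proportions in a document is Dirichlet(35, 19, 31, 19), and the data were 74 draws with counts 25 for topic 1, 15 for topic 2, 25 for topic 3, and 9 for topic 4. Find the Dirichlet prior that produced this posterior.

For a Dirichlet(α) prior with multinomial counts c, the posterior is Dirichlet(α + c) componentwise.
Subtract each count from the matching posterior parameter: 35−25=10, 19−15=4, 31−25=6, 19−9=10.

Dirichlet(10, 4, 6, 10)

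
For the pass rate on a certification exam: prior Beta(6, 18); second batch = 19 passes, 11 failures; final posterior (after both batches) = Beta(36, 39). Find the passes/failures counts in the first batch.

11 passes and 10 failures

Because Beta–binomial updating is additive in the counts, the combined data contributed (α_post−α_prior, β_post−β_prior) successes and failures.
Total across both batches: 36−6=30 passes, 39−18=21 failures.
Subtract the second batch: 30−19=11 passes and 21−11=10 failures.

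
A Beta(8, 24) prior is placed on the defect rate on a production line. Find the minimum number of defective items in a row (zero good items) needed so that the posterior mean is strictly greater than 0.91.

After k defective items and 0 good items the posterior is Beta(8+k, 24), with mean (8+k)/(8+24+k).
Set (8+k)/(32+k) > 0.91 and solve: k > (0.91·32 − 8)/(1 − 0.91) = 234.667.
The smallest integer exceeding 234.667 is 235, and checking k=235: (243)/(267) = 0.9101 > 0.91.

k = 235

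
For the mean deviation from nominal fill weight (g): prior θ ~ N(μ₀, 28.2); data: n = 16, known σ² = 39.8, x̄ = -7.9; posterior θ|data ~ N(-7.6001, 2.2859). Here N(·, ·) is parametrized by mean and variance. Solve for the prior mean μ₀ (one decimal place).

μ₀ = -4.2

With known observation variance, the Normal–Normal posterior has precision τ_n = τ₀ + n/σ² and mean μ_n = (τ₀μ₀ + (n/σ²)x̄)/τ_n.
Here τ₀ = 1/28.2 = 0.035461 and τ_data = 16/39.8 = 0.402010, so τ_n = 0.437471.
Rearranging for μ₀: μ₀ = (μ_n·τ_n − τ_data·x̄)/τ₀ = (-7.6001·0.437471 − 0.402010·-7.9) / 0.035461 = -0.148944/0.035461 ≈ -4.2.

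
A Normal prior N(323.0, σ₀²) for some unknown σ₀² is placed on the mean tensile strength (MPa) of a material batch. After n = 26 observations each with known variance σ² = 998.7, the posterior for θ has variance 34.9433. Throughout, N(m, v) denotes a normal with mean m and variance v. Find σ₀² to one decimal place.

σ₀² = 387.0

For the Normal–Normal model with known σ², precisions add: τ_n = τ₀ + n/σ².
So 1/σ₀² = 1/34.9433 − 26/998.7 = 0.028618 − 0.026034 = 0.002584.
Hence σ₀² = 1/0.002584 ≈ 387.0.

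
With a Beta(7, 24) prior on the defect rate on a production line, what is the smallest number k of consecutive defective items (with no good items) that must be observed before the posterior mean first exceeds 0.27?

After k defective items and 0 good items the posterior is Beta(7+k, 24), with mean (7+k)/(7+24+k).
Set (7+k)/(31+k) > 0.27 and solve: k > (0.27·31 − 7)/(1 − 0.27) = 1.877.
The smallest integer exceeding 1.877 is 2, and checking k=2: (9)/(33) = 0.2727 > 0.27.

k = 2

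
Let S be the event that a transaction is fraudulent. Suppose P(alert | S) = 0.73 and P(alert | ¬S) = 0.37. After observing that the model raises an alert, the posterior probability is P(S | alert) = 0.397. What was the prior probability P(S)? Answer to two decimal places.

In odds form, posterior odds = prior odds × likelihood ratio, so prior odds = posterior odds ÷ LR.
Posterior odds = 0.397/(1−0.397) = 0.6584. LR = 0.73/0.37 = 1.9730.
Prior odds = 0.6584/1.9730 = 0.3337, so P(S) = 0.3337/(1+0.3337) ≈ 0.25.

P(S) = 0.25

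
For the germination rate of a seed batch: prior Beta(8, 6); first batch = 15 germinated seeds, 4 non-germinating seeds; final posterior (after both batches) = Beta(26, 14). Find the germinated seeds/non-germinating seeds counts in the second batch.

Because Beta–binomial updating is additive in the counts, the combined data contributed (α_post−α_prior, β_post−β_prior) successes and failures.
Total across both batches: 26−8=18 germinated seeds, 14−6=8 non-germinating seeds.
Subtract the first batch: 18−15=3 germinated seeds and 8−4=4 non-germinating seeds.

3 germinated seeds and 4 non-germinating seeds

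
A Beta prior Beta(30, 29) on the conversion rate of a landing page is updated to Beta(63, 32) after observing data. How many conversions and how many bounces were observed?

33 conversions and 3 bounces

Under Beta–binomial conjugacy the posterior parameters are (α+s, β+f).
Match parameters: s=63−30=33, f=32−29=3.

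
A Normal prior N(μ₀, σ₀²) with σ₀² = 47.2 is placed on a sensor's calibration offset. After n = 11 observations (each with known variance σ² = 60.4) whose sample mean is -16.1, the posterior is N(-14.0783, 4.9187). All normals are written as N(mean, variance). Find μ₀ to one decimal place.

μ₀ = 3.3

The posterior mean is a precision-weighted average: μ_n = (τ₀μ₀ + τ_data·x̄)/(τ₀+τ_data), with τ₀=1/σ₀² and τ_data=n/σ².
Here τ₀ = 1/47.2 = 0.021186 and τ_data = 11/60.4 = 0.182119, so τ_n = 0.203305.
Rearranging for μ₀: μ₀ = (μ_n·τ_n − τ_data·x̄)/τ₀ = (-14.0783·0.203305 − 0.182119·-16.1) / 0.021186 = 0.069927/0.021186 ≈ 3.3.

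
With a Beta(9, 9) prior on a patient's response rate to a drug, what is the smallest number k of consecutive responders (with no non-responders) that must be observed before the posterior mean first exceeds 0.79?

k = 25

After k responders and 0 non-responders the posterior is Beta(9+k, 9), with mean (9+k)/(9+9+k).
Set (9+k)/(18+k) > 0.79 and solve: k > (0.79·18 − 9)/(1 − 0.79) = 24.857.
The smallest integer exceeding 24.857 is 25, and checking k=25: (34)/(43) = 0.7907 > 0.79.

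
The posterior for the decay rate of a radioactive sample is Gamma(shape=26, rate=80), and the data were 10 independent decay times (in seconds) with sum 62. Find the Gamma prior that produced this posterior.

Gamma(shape=16, rate=18)

Gamma–exponential conjugacy: posterior shape = α + n, posterior rate = β + Σtᵢ.
So α = 26 − 10 = 16 and β = 80 − 62 = 18.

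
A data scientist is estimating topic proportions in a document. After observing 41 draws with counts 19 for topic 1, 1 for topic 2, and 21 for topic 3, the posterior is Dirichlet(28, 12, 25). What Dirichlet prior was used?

Dirichlet(9, 11, 4)

For a Dirichlet(α) prior with multinomial counts c, the posterior is Dirichlet(α + c) componentwise.
Subtract each count from the matching posterior parameter: 28−19=9, 12−1=11, 25−21=4.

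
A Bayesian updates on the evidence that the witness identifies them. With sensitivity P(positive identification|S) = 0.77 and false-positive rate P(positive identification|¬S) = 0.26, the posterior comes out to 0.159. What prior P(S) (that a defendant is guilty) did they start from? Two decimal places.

P(S) = 0.06

Bayes' rule in odds form gives O(S|E) = O(S)·[P(E|S)/P(E|¬S)], hence O(S) = O(S|E)/LR.
Posterior odds = 0.159/(1−0.159) = 0.1891. LR = 0.77/0.26 = 2.9615.
Prior odds = 0.1891/2.9615 = 0.0639, so P(S) = 0.0639/(1+0.0639) ≈ 0.06.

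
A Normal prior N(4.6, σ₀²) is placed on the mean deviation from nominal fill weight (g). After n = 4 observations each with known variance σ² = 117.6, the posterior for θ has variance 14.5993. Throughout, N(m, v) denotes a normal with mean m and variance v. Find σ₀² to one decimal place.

Posterior precision equals prior precision plus data precision: 1/σ_n² = 1/σ₀² + n/σ².
So 1/σ₀² = 1/14.5993 − 4/117.6 = 0.068496 − 0.034014 = 0.034482.
Hence σ₀² = 1/0.034482 ≈ 29.0.

σ₀² = 29.0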